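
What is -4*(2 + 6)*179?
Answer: -5728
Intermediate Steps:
-4*(2 + 6)*179 = -4*8*179 = -32*179 = -5728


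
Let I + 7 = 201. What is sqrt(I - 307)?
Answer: I*sqrt(113) ≈ 10.63*I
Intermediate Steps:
I = 194 (I = -7 + 201 = 194)
sqrt(I - 307) = sqrt(194 - 307) = sqrt(-113) = I*sqrt(113)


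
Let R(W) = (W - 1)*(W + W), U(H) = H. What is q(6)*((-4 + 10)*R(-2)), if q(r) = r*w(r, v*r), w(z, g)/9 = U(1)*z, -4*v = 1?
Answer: 23328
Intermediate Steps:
v = -¼ (v = -¼*1 = -¼ ≈ -0.25000)
R(W) = 2*W*(-1 + W) (R(W) = (-1 + W)*(2*W) = 2*W*(-1 + W))
w(z, g) = 9*z (w(z, g) = 9*(1*z) = 9*z)
q(r) = 9*r² (q(r) = r*(9*r) = 9*r²)
q(6)*((-4 + 10)*R(-2)) = (9*6²)*((-4 + 10)*(2*(-2)*(-1 - 2))) = (9*36)*(6*(2*(-2)*(-3))) = 324*(6*12) = 324*72 = 23328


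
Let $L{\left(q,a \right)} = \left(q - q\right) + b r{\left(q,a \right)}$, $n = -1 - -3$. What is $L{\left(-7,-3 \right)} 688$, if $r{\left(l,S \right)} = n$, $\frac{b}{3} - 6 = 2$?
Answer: $33024$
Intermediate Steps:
$n = 2$ ($n = -1 + 3 = 2$)
$b = 24$ ($b = 18 + 3 \cdot 2 = 18 + 6 = 24$)
$r{\left(l,S \right)} = 2$
$L{\left(q,a \right)} = 48$ ($L{\left(q,a \right)} = \left(q - q\right) + 24 \cdot 2 = 0 + 48 = 48$)
$L{\left(-7,-3 \right)} 688 = 48 \cdot 688 = 33024$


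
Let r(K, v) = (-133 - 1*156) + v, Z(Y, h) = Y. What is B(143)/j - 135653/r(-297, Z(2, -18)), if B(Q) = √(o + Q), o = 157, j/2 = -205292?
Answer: 19379/41 - 5*√3/205292 ≈ 472.66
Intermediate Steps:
j = -410584 (j = 2*(-205292) = -410584)
r(K, v) = -289 + v (r(K, v) = (-133 - 156) + v = -289 + v)
B(Q) = √(157 + Q)
B(143)/j - 135653/r(-297, Z(2, -18)) = √(157 + 143)/(-410584) - 135653/(-289 + 2) = √300*(-1/410584) - 135653/(-287) = (10*√3)*(-1/410584) - 135653*(-1/287) = -5*√3/205292 + 19379/41 = 19379/41 - 5*√3/205292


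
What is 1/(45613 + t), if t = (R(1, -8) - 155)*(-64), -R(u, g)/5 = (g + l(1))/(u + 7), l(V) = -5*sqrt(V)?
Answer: 1/55013 ≈ 1.8178e-5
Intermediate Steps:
R(u, g) = -5*(-5 + g)/(7 + u) (R(u, g) = -5*(g - 5*sqrt(1))/(u + 7) = -5*(g - 5*1)/(7 + u) = -5*(g - 5)/(7 + u) = -5*(-5 + g)/(7 + u))
t = 9400 (t = (5*(5 - 1*(-8))/(7 + 1) - 155)*(-64) = (5*(5 + 8)/8 - 155)*(-64) = (5*(1/8)*13 - 155)*(-64) = (65/8 - 155)*(-64) = -1175/8*(-64) = 9400)
1/(45613 + t) = 1/(45613 + 9400) = 1/55013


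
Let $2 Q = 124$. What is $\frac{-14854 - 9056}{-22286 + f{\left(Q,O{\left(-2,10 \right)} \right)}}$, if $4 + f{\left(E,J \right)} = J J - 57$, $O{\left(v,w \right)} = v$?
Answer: $\frac{23910}{22343} \approx 1.0701$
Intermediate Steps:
$Q = 62$ ($Q = \frac{1}{2} \cdot 124 = 62$)
$f{\left(E,J \right)} = -61 + J^{2}$ ($f{\left(E,J \right)} = -4 + \left(J J - 57\right) = -4 + \left(J^{2} - 57\right) = -4 + \left(-57 + J^{2}\right) = -61 + J^{2}$)
$\frac{-14854 - 9056}{-22286 + f{\left(Q,O{\left(-2,10 \right)} \right)}} = \frac{-14854 - 9056}{-22286 - \left(61 - \left(-2\right)^{2}\right)} = - \frac{23910}{-22286 + \left(-61 + 4\right)} = - \frac{23910}{-22286 - 57} = - \frac{23910}{-22343} = \left(-23910\right) \left(- \frac{1}{22343}\right) = \frac{23910}{22343}$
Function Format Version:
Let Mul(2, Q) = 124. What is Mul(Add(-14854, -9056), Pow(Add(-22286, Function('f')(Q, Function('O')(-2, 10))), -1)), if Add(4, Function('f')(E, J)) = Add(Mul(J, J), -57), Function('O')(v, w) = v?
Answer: Rational(23910, 22343) ≈ 1.0701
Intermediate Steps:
Q = 62 (Q = Mul(Rational(1, 2), 124) = 62)
Function('f')(E, J) = Add(-61, Pow(J, 2)) (Function('f')(E, J) = Add(-4, Add(Mul(J, J), -57)) = Add(-4, Add(Pow(J, 2), -57)) = Add(-4, Add(-57, Pow(J, 2))) = Add(-61, Pow(J, 2)))
Mul(Add(-14854, -9056), Pow(Add(-22286, Function('f')(Q, Function('O')(-2, 10))), -1)) = Mul(Add(-14854, -9056), Pow(Add(-22286, Add(-61, Pow(-2, 2))), -1)) = Mul(-23910, Pow(Add(-22286, Add(-61, 4)), -1)) = Mul(-23910, Pow(Add(-22286, -57), -1)) = Mul(-23910, Pow(-22343, -1)) = Mul(-23910, Rational(-1, 22343)) = Rational(23910, 22343)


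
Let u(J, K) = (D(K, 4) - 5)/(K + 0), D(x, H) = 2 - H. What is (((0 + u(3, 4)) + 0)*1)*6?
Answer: -21/2 ≈ -10.500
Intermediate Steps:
u(J, K) = -7/K (u(J, K) = ((2 - 1*4) - 5)/(K + 0) = ((2 - 4) - 5)/K = (-2 - 5)/K = -7/K)
(((0 + u(3, 4)) + 0)*1)*6 = (((0 - 7/4) + 0)*1)*6 = ((-7/4 + 0)*1)*6 = -7/4*1*6 = -7/4*6 = -21/2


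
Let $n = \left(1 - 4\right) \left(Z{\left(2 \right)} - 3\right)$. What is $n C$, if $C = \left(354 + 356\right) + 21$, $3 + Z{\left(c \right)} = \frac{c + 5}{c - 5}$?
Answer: $18275$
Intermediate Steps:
$Z{\left(c \right)} = -3 + \frac{5 + c}{-5 + c}$ ($Z{\left(c \right)} = -3 + \frac{c + 5}{c - 5} = -3 + \frac{5 + c}{-5 + c}$)
$C = 731$ ($C = 710 + 21 = 731$)
$n = 25$ ($n = \left(1 - 4\right) \left(\frac{2 \left(10 - 2\right)}{-5 + 2} - 3\right) = - 3 \left(\frac{2 \left(10 - 2\right)}{-3} - 3\right) = - 3 \left(2 \left(- \frac{1}{3}\right) 8 - 3\right) = - 3 \left(- \frac{16}{3} - 3\right) = \left(-3\right) \left(- \frac{25}{3}\right) = 25$)
$n C = 25 \cdot 731 = 18275$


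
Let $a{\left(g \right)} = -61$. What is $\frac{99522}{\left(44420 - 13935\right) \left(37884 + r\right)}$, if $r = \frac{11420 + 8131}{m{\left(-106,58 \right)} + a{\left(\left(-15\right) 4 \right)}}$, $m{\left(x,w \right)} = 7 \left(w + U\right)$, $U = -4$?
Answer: $\frac{3505386}{40744147535} \approx 8.6034 \cdot 10^{-5}$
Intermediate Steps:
$m{\left(x,w \right)} = -28 + 7 w$ ($m{\left(x,w \right)} = 7 \left(w - 4\right) = 7 \left(-4 + w\right) = -28 + 7 w$)
$r = \frac{19551}{317}$ ($r = \frac{11420 + 8131}{\left(-28 + 7 \cdot 58\right) - 61} = \frac{19551}{\left(-28 + 406\right) - 61} = \frac{19551}{378 - 61} = \frac{19551}{317} \approx 61.675$)
$\frac{99522}{\left(44420 - 13935\right) \left(37884 + r\right)} = \frac{99522}{\left(44420 - 13935\right) \left(37884 + \frac{19551}{317}\right)} = \frac{99522}{30485 \cdot \frac{12028779}{317}} = \frac{99522}{\frac{366697327815}{317}} = 99522 \cdot \frac{317}{366697327815} = \frac{3505386}{40744147535}$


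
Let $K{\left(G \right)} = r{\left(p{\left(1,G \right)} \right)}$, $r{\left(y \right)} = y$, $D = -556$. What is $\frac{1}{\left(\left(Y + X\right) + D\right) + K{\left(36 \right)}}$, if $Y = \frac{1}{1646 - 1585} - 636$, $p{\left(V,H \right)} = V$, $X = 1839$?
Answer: $\frac{61}{39529} \approx 0.0015432$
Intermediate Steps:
$K{\left(G \right)} = 1$
$Y = - \frac{38795}{61}$ ($Y = \frac{1}{61} - 636 = - \frac{38795}{61} \approx -635.98$)
$\frac{1}{\left(\left(Y + X\right) + D\right) + K{\left(36 \right)}} = \frac{1}{\left(\left(- \frac{38795}{61} + 1839\right) - 556\right) + 1} = \frac{1}{\left(\frac{73384}{61} - 556\right) + 1} = \frac{1}{\frac{39468}{61} + 1} = \frac{1}{\frac{39529}{61}} = \frac{61}{39529}$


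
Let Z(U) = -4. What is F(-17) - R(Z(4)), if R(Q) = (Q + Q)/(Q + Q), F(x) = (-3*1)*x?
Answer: 50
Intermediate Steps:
F(x) = -3*x
R(Q) = 1 (R(Q) = (2*Q)/((2*Q)) = (2*Q)*(1/(2*Q)) = 1)
F(-17) - R(Z(4)) = -3*(-17) - 1*1 = 51 - 1 = 50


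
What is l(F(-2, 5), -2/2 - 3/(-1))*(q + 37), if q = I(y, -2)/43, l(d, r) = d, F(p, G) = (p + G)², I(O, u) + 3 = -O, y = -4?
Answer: 14328/43 ≈ 333.21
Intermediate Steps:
I(O, u) = -3 - O
F(p, G) = (G + p)²
q = 1/43 (q = (-3 - 1*(-4))/43 = (-3 + 4)*(1/43) = 1*(1/43) = 1/43 ≈ 0.023256)
l(F(-2, 5), -2/2 - 3/(-1))*(q + 37) = (5 - 2)²*(1/43 + 37) = 3²*(1592/43) = 9*(1592/43) = 14328/43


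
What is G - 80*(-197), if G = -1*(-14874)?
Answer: 30634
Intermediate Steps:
G = 14874
G - 80*(-197) = 14874 - 80*(-197) = 14874 - 1*(-15760) = 14874 + 15760 = 30634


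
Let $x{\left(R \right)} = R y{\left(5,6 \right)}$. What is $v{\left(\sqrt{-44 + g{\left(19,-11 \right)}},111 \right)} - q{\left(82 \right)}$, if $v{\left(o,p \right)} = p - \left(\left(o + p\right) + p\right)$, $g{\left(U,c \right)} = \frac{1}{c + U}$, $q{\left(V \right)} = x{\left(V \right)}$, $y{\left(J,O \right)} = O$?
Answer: $-603 - \frac{3 i \sqrt{78}}{4} \approx -603.0 - 6.6238 i$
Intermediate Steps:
$x{\left(R \right)} = 6 R$ ($x{\left(R \right)} = R 6 = 6 R$)
$q{\left(V \right)} = 6 V$
$g{\left(U,c \right)} = \frac{1}{U + c}$
$v{\left(o,p \right)} = - o - p$ ($v{\left(o,p \right)} = p - \left(o + 2 p\right) = - o - p$)
$v{\left(\sqrt{-44 + g{\left(19,-11 \right)}},111 \right)} - q{\left(82 \right)} = \left(- \sqrt{-44 + \frac{1}{19 - 11}} - 111\right) - 6 \cdot 82 = \left(- \sqrt{-44 + \frac{1}{8}} - 111\right) - 492 = \left(- \sqrt{- \frac{351}{8}} - 111\right) - 492 = \left(- \frac{3 i \sqrt{78}}{4} - 111\right) - 492 = \left(-111 - \frac{3 i \sqrt{78}}{4}\right) - 492 = -603 - \frac{3 i \sqrt{78}}{4}$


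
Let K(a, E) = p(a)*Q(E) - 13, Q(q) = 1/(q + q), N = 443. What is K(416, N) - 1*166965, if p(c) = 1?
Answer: -147942507/886 ≈ -1.6698e+5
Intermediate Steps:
Q(q) = 1/(2*q)
K(a, E) = -13 + 1/(2*E) (K(a, E) = 1*(1/(2*E)) - 13 = 1/(2*E) - 13 = -13 + 1/(2*E))
K(416, N) - 1*166965 = (-13 + (1/2)/443) - 1*166965 = (-13 + (1/2)*(1/443)) - 166965 = (-13 + 1/886) - 166965 = -11517/886 - 166965 = -147942507/886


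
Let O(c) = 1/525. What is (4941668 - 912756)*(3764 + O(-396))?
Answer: 7961537032112/525 ≈ 1.5165e+10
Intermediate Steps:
O(c) = 1/525
(4941668 - 912756)*(3764 + O(-396)) = (4941668 - 912756)*(3764 + 1/525) = 4028912*(1976101/525) = 7961537032112/525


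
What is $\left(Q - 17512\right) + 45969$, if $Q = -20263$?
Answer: $8194$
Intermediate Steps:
$\left(Q - 17512\right) + 45969 = \left(-20263 - 17512\right) + 45969 = -37775 + 45969 = 8194$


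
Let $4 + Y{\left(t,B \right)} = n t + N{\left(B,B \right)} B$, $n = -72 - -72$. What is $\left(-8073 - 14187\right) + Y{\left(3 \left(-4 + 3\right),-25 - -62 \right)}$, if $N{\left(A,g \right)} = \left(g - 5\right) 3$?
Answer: $-18712$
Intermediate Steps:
$N{\left(A,g \right)} = -15 + 3 g$ ($N{\left(A,g \right)} = \left(-5 + g\right) 3 = -15 + 3 g$)
$n = 0$ ($n = -72 + 72 = 0$)
$Y{\left(t,B \right)} = -4 + B \left(-15 + 3 B\right)$ ($Y{\left(t,B \right)} = -4 + \left(0 t + \left(-15 + 3 B\right) B\right) = -4 + \left(0 + B \left(-15 + 3 B\right)\right) = -4 + B \left(-15 + 3 B\right)$)
$\left(-8073 - 14187\right) + Y{\left(3 \left(-4 + 3\right),-25 - -62 \right)} = \left(-8073 - 14187\right) - \left(4 - 3 \left(-25 - -62\right) \left(-5 - -37\right)\right) = -22260 - \left(4 - 3 \left(-25 + 62\right) \left(-5 + \left(-25 + 62\right)\right)\right) = -22260 - \left(4 - 111 \left(-5 + 37\right)\right) = -22260 - \left(4 - 3552\right) = -22260 + \left(-4 + 3552\right) = -22260 + 3548 = -18712$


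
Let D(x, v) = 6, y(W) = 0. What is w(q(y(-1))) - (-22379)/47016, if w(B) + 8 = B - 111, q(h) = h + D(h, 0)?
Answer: -5290429/47016 ≈ -112.52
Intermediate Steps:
q(h) = 6 + h (q(h) = h + 6 = 6 + h)
w(B) = -119 + B (w(B) = -8 + (B - 111) = -8 + (-111 + B) = -119 + B)
w(q(y(-1))) - (-22379)/47016 = (-119 + (6 + 0)) - (-22379)/47016 = (-119 + 6) - (-22379)/47016 = -113 - 1*(-22379/47016) = -113 + 22379/47016 = -5290429/47016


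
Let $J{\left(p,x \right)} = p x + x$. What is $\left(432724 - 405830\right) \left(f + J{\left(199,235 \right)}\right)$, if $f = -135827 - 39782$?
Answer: $-3458810446$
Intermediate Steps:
$J{\left(p,x \right)} = x + p x$
$f = -175609$
$\left(432724 - 405830\right) \left(f + J{\left(199,235 \right)}\right) = \left(432724 - 405830\right) \left(-175609 + 235 \left(1 + 199\right)\right) = 26894 \left(-175609 + 235 \cdot 200\right) = 26894 \left(-175609 + 47000\right) = 26894 \left(-128609\right) = -3458810446$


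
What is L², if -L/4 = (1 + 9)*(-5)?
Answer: 40000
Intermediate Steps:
L = 200 (L = -4*(1 + 9)*(-5) = -40*(-5) = -4*(-50) = 200)
L² = 200² = 40000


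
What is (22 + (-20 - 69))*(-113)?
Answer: 7571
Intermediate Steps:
(22 + (-20 - 69))*(-113) = (22 - 89)*(-113) = -67*(-113) = 7571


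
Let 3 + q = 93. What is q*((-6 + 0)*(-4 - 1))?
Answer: 2700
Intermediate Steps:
q = 90 (q = -3 + 93 = 90)
q*((-6 + 0)*(-4 - 1)) = 90*((-6 + 0)*(-4 - 1)) = 90*(-6*(-5)) = 90*30 = 2700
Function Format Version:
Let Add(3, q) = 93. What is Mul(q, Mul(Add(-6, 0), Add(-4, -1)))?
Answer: 2700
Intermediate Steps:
q = 90 (q = Add(-3, 93) = 90)
Mul(q, Mul(Add(-6, 0), Add(-4, -1))) = Mul(90, Mul(Add(-6, 0), Add(-4, -1))) = Mul(90, Mul(-6, -5)) = Mul(90, 30) = 2700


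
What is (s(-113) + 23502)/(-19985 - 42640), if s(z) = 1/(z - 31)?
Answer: -3384287/9018000 ≈ -0.37528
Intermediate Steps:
s(z) = 1/(-31 + z)
(s(-113) + 23502)/(-19985 - 42640) = (1/(-31 - 113) + 23502)/(-19985 - 42640) = (1/(-144) + 23502)/(-62625) = (-1/144 + 23502)*(-1/62625) = (3384287/144)*(-1/62625) = -3384287/9018000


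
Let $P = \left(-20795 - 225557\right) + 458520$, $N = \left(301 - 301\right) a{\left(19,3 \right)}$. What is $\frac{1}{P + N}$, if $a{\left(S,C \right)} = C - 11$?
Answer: $\frac{1}{212168} \approx 4.7132 \cdot 10^{-6}$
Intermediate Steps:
$a{\left(S,C \right)} = -11 + C$ ($a{\left(S,C \right)} = C - 11 = -11 + C$)
$N = 0$ ($N = \left(301 - 301\right) \left(-11 + 3\right) = \left(301 - 301\right) \left(-8\right) = 0 \left(-8\right) = 0$)
$P = 212168$ ($P = \left(-20795 - 225557\right) + 458520 = -246352 + 458520 = 212168$)
$\frac{1}{P + N} = \frac{1}{212168 + 0} = \frac{1}{212168}$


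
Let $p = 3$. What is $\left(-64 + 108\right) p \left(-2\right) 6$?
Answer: $-1584$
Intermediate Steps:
$\left(-64 + 108\right) p \left(-2\right) 6 = \left(-64 + 108\right) 3 \left(-2\right) 6 = 44 \left(\left(-6\right) 6\right) = 44 \left(-36\right) = -1584$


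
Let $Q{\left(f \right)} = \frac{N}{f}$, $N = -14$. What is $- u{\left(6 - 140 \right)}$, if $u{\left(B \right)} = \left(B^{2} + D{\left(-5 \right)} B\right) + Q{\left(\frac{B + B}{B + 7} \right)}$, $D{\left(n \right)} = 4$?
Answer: $- \frac{2333391}{134} \approx -17413.0$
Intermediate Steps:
$Q{\left(f \right)} = - \frac{14}{f}$
$u{\left(B \right)} = B^{2} + 4 B - \frac{7 \left(7 + B\right)}{B}$ ($u{\left(B \right)} = \left(B^{2} + 4 B\right) - \frac{14}{\left(B + B\right) \frac{1}{B + 7}} = \left(B^{2} + 4 B\right) - \frac{14}{2 B \frac{1}{7 + B}} = \left(B^{2} + 4 B\right) - 14 \frac{7 + B}{2 B} = \left(B^{2} + 4 B\right) - \frac{7 \left(7 + B\right)}{B} = B^{2} + 4 B - \frac{7 \left(7 + B\right)}{B}$)
$- u{\left(6 - 140 \right)} = - (-7 + \left(6 - 140\right)^{2} - \frac{49}{6 - 140} + 4 \left(6 - 140\right)) = - (-7 + \left(-134\right)^{2} - \frac{49}{-134} + 4 \left(-134\right)) = - (-7 + 17956 - - \frac{49}{134} - 536) = - (-7 + 17956 + \frac{49}{134} - 536) = \left(-1\right) \frac{2333391}{134} = - \frac{2333391}{134}$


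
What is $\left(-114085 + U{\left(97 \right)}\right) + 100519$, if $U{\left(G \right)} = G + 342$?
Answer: $-13127$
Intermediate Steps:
$U{\left(G \right)} = 342 + G$
$\left(-114085 + U{\left(97 \right)}\right) + 100519 = \left(-114085 + \left(342 + 97\right)\right) + 100519 = \left(-114085 + 439\right) + 100519 = -113646 + 100519 = -13127$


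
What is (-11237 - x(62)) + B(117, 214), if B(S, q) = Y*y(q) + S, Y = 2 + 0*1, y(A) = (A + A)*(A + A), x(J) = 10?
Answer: 355238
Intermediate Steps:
y(A) = 4*A**2 (y(A) = (2*A)*(2*A) = 4*A**2)
Y = 2 (Y = 2 + 0 = 2)
B(S, q) = S + 8*q**2 (B(S, q) = 2*(4*q**2) + S = 8*q**2 + S = S + 8*q**2)
(-11237 - x(62)) + B(117, 214) = (-11237 - 1*10) + (117 + 8*214**2) = (-11237 - 10) + (117 + 8*45796) = -11247 + (117 + 366368) = -11247 + 366485 = 355238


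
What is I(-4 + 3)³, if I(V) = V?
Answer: -1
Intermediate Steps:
I(-4 + 3)³ = (-4 + 3)³ = (-1)³ = -1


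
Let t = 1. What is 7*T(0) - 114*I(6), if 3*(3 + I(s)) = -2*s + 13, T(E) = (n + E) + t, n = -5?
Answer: 276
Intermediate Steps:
T(E) = -4 + E (T(E) = (-5 + E) + 1 = -4 + E)
I(s) = 4/3 - 2*s/3 (I(s) = -3 + (-2*s + 13)/3 = -3 + (13 - 2*s)/3 = -3 + (13/3 - 2*s/3) = 4/3 - 2*s/3)
7*T(0) - 114*I(6) = 7*(-4 + 0) - 114*(4/3 - 2/3*6) = 7*(-4) - 114*(4/3 - 4) = -28 - 114*(-8/3) = -28 + 304 = 276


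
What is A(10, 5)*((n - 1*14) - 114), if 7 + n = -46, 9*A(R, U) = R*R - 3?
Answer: -17557/9 ≈ -1950.8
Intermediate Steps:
A(R, U) = -1/3 + R**2/9 (A(R, U) = (R*R - 3)/9 = (R**2 - 3)/9 = (-3 + R**2)/9 = -1/3 + R**2/9)
n = -53 (n = -7 - 46 = -53)
A(10, 5)*((n - 1*14) - 114) = (-1/3 + (1/9)*10**2)*((-53 - 1*14) - 114) = (-1/3 + (1/9)*100)*((-53 - 14) - 114) = (-1/3 + 100/9)*(-67 - 114) = (97/9)*(-181) = -17557/9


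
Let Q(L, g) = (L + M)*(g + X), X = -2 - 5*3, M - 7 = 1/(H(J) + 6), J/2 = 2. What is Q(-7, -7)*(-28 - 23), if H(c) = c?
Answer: 612/5 ≈ 122.40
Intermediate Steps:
J = 4 (J = 2*2 = 4)
M = 71/10 (M = 7 + 1/(4 + 6) = 7 + 1/10 = 71/10 ≈ 7.1000)
X = -17 (X = -2 - 15 = -17)
Q(L, g) = (-17 + g)*(71/10 + L) (Q(L, g) = (L + 71/10)*(g - 17) = (71/10 + L)*(-17 + g) = (-17 + g)*(71/10 + L))
Q(-7, -7)*(-28 - 23) = (-1207/10 - 17*(-7) + (71/10)*(-7) - 7*(-7))*(-28 - 23) = (-1207/10 + 119 - 497/10 + 49)*(-51) = -12/5*(-51) = 612/5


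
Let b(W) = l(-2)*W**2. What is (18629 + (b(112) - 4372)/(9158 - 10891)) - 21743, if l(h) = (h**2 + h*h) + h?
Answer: -5467454/1733 ≈ -3154.9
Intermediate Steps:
l(h) = h + 2*h**2 (l(h) = (h**2 + h**2) + h = 2*h**2 + h = h + 2*h**2)
b(W) = 6*W**2 (b(W) = (-2*(1 + 2*(-2)))*W**2 = (-2*(1 - 4))*W**2 = (-2*(-3))*W**2 = 6*W**2)
(18629 + (b(112) - 4372)/(9158 - 10891)) - 21743 = (18629 + (6*112**2 - 4372)/(9158 - 10891)) - 21743 = (18629 + (6*12544 - 4372)/(-1733)) - 21743 = (18629 + (75264 - 4372)*(-1/1733)) - 21743 = (18629 + 70892*(-1/1733)) - 21743 = (18629 - 70892/1733) - 21743 = 32213165/1733 - 21743 = -5467454/1733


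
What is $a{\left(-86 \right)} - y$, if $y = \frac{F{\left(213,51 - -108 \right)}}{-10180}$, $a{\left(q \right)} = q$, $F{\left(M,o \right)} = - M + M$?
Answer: $-86$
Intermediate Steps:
$F{\left(M,o \right)} = 0$
$y = 0$ ($y = \frac{0}{-10180} = 0 \left(- \frac{1}{10180}\right) = 0$)
$a{\left(-86 \right)} - y = -86 - 0 = -86 + 0 = -86$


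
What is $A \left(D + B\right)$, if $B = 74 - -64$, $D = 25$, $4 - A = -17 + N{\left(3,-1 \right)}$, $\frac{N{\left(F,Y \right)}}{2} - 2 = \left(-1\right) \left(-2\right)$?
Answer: $2119$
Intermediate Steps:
$N{\left(F,Y \right)} = 8$ ($N{\left(F,Y \right)} = 4 + 2 \left(\left(-1\right) \left(-2\right)\right) = 4 + 2 \cdot 2 = 4 + 4 = 8$)
$A = 13$ ($A = 4 - \left(-17 + 8\right) = 4 - -9 = 4 + 9 = 13$)
$B = 138$ ($B = 74 + 64 = 138$)
$A \left(D + B\right) = 13 \left(25 + 138\right) = 13 \cdot 163 = 2119$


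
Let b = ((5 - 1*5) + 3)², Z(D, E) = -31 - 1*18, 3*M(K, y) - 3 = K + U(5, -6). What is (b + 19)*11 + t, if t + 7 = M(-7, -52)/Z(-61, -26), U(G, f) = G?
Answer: 44246/147 ≈ 300.99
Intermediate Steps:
M(K, y) = 8/3 + K/3 (M(K, y) = 1 + (K + 5)/3 = 1 + (5 + K)/3 = 1 + (5/3 + K/3) = 8/3 + K/3)
Z(D, E) = -49 (Z(D, E) = -31 - 18 = -49)
b = 9 (b = ((5 - 5) + 3)² = (0 + 3)² = 3² = 9)
t = -1030/147 (t = -7 + (8/3 + (⅓)*(-7))/(-49) = -7 + (8/3 - 7/3)*(-1/49) = -7 + (⅓)*(-1/49) = -7 - 1/147 = -1030/147 ≈ -7.0068)
(b + 19)*11 + t = (9 + 19)*11 - 1030/147 = 28*11 - 1030/147 = 308 - 1030/147 = 44246/147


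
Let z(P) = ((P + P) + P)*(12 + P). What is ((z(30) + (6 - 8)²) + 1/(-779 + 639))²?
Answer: 280644598081/19600 ≈ 1.4319e+7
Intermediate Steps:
z(P) = 3*P*(12 + P) (z(P) = (2*P + P)*(12 + P) = (3*P)*(12 + P) = 3*P*(12 + P))
((z(30) + (6 - 8)²) + 1/(-779 + 639))² = ((3*30*(12 + 30) + (6 - 8)²) + 1/(-779 + 639))² = ((3*30*42 + (-2)²) + 1/(-140))² = ((3780 + 4) - 1/140)² = (3784 - 1/140)² = (529759/140)² = 280644598081/19600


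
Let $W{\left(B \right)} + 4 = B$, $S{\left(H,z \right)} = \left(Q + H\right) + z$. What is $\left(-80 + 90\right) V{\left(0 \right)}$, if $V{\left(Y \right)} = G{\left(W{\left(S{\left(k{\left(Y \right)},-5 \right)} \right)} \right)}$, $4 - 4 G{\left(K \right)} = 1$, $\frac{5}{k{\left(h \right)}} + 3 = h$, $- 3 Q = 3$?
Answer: $\frac{15}{2} \approx 7.5$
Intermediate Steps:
$Q = -1$ ($Q = \left(- \frac{1}{3}\right) 3 = -1$)
$k{\left(h \right)} = \frac{5}{-3 + h}$
$S{\left(H,z \right)} = -1 + H + z$ ($S{\left(H,z \right)} = \left(-1 + H\right) + z = -1 + H + z$)
$W{\left(B \right)} = -4 + B$
$G{\left(K \right)} = \frac{3}{4}$ ($G{\left(K \right)} = 1 - \frac{1}{4} = \frac{3}{4}$)
$V{\left(Y \right)} = \frac{3}{4}$
$\left(-80 + 90\right) V{\left(0 \right)} = \left(-80 + 90\right) \frac{3}{4} = 10 \cdot \frac{3}{4} = \frac{15}{2}$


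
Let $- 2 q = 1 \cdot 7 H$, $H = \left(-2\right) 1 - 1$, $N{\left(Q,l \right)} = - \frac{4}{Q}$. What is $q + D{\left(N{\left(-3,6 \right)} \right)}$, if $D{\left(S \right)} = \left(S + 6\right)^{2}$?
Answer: $\frac{1157}{18} \approx 64.278$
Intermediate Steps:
$H = -3$ ($H = -2 - 1 = -3$)
$q = \frac{21}{2}$ ($q = - \frac{1 \cdot 7 \left(-3\right)}{2} = - \frac{7 \left(-3\right)}{2} = \left(- \frac{1}{2}\right) \left(-21\right) = \frac{21}{2} \approx 10.5$)
$D{\left(S \right)} = \left(6 + S\right)^{2}$
$q + D{\left(N{\left(-3,6 \right)} \right)} = \frac{21}{2} + \left(6 - \frac{4}{-3}\right)^{2} = \frac{21}{2} + \left(6 - - \frac{4}{3}\right)^{2} = \frac{21}{2} + \left(6 + \frac{4}{3}\right)^{2} = \frac{21}{2} + \left(\frac{22}{3}\right)^{2} = \frac{21}{2} + \frac{484}{9} = \frac{1157}{18}$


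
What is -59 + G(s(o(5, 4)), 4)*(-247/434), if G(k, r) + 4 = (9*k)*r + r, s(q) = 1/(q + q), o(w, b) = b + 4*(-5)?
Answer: -202625/3472 ≈ -58.360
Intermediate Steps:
o(w, b) = -20 + b (o(w, b) = b - 20 = -20 + b)
s(q) = 1/(2*q)
G(k, r) = -4 + r + 9*k*r (G(k, r) = -4 + ((9*k)*r + r) = -4 + (9*k*r + r) = -4 + (r + 9*k*r) = -4 + r + 9*k*r)
-59 + G(s(o(5, 4)), 4)*(-247/434) = -59 + (-4 + 4 + 9*(1/(2*(-20 + 4)))*4)*(-247/434) = -59 + (-4 + 4 + 9*((½)/(-16))*4)*(-247*1/434) = -59 + (-4 + 4 + 9*((½)*(-1/16))*4)*(-247/434) = -59 + (-4 + 4 + 9*(-1/32)*4)*(-247/434) = -59 + (-4 + 4 - 9/8)*(-247/434) = -59 - 9/8*(-247/434) = -59 + 2223/3472 = -202625/3472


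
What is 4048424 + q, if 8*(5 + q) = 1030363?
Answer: 33417715/8 ≈ 4.1772e+6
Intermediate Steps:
q = 1030323/8 (q = -5 + (⅛)*1030363 = -5 + 1030363/8 = 1030323/8 ≈ 1.2879e+5)
4048424 + q = 4048424 + 1030323/8 = 33417715/8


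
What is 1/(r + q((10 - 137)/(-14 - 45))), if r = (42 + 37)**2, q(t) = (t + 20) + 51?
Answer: 59/372535 ≈ 0.00015837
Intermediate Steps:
q(t) = 71 + t (q(t) = (20 + t) + 51 = 71 + t)
r = 6241 (r = 79**2 = 6241)
1/(r + q((10 - 137)/(-14 - 45))) = 1/(6241 + (71 + (10 - 137)/(-14 - 45))) = 1/(6241 + (71 - 127/(-59))) = 1/(6241 + (71 - 127*(-1/59))) = 1/(6241 + (71 + 127/59)) = 1/(6241 + 4316/59) = 1/(372535/59) = 59/372535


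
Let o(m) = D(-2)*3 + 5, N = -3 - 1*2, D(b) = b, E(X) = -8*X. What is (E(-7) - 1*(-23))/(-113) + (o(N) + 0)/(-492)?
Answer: -38755/55596 ≈ -0.69708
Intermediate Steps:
N = -5 (N = -3 - 2 = -5)
o(m) = -1 (o(m) = -2*3 + 5 = -6 + 5 = -1)
(E(-7) - 1*(-23))/(-113) + (o(N) + 0)/(-492) = (-8*(-7) - 1*(-23))/(-113) + (-1 + 0)/(-492) = (56 + 23)*(-1/113) - 1*(-1/492) = 79*(-1/113) + 1/492 = -79/113 + 1/492 = -38755/55596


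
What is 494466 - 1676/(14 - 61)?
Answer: 23241578/47 ≈ 4.9450e+5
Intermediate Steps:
494466 - 1676/(14 - 61) = 494466 - 1676/(-47) = 494466 - 1676*(-1)/47 = 494466 - 1*(-1676/47) = 494466 + 1676/47 = 23241578/47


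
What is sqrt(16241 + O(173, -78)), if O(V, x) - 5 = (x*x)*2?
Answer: sqrt(28414) ≈ 168.56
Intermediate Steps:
O(V, x) = 5 + 2*x**2 (O(V, x) = 5 + (x*x)*2 = 5 + x**2*2 = 5 + 2*x**2)
sqrt(16241 + O(173, -78)) = sqrt(16241 + (5 + 2*(-78)**2)) = sqrt(16241 + (5 + 2*6084)) = sqrt(16241 + (5 + 12168)) = sqrt(16241 + 12173) = sqrt(28414)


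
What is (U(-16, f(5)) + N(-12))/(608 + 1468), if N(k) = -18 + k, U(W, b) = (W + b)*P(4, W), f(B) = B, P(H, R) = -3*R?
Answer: -93/346 ≈ -0.26879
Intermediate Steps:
U(W, b) = -3*W*(W + b) (U(W, b) = (W + b)*(-3*W) = -3*W*(W + b))
(U(-16, f(5)) + N(-12))/(608 + 1468) = (-3*(-16)*(-16 + 5) + (-18 - 12))/(608 + 1468) = (-3*(-16)*(-11) - 30)/2076 = (-528 - 30)*(1/2076) = -558*1/2076 = -93/346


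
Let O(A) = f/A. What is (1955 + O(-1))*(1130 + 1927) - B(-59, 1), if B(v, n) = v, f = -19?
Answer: 6034577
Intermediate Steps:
O(A) = -19/A
(1955 + O(-1))*(1130 + 1927) - B(-59, 1) = (1955 - 19/(-1))*(1130 + 1927) - 1*(-59) = (1955 - 19*(-1))*3057 + 59 = (1955 + 19)*3057 + 59 = 1974*3057 + 59 = 6034518 + 59 = 6034577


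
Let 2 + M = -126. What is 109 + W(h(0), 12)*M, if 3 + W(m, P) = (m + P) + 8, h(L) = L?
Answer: -2067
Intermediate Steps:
M = -128 (M = -2 - 126 = -128)
W(m, P) = 5 + P + m (W(m, P) = -3 + ((m + P) + 8) = -3 + ((P + m) + 8) = -3 + (8 + P + m) = 5 + P + m)
109 + W(h(0), 12)*M = 109 + (5 + 12 + 0)*(-128) = 109 + 17*(-128) = 109 - 2176 = -2067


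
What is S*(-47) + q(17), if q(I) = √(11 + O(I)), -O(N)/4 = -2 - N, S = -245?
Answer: 11515 + √87 ≈ 11524.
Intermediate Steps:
O(N) = 8 + 4*N (O(N) = -4*(-2 - N) = 8 + 4*N)
q(I) = √(19 + 4*I) (q(I) = √(11 + (8 + 4*I)) = √(19 + 4*I))
S*(-47) + q(17) = -245*(-47) + √(19 + 4*17) = 11515 + √(19 + 68) = 11515 + √87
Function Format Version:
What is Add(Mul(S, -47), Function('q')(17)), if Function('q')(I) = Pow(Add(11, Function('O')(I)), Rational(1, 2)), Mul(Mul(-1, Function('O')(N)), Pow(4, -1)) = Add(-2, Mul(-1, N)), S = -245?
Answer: Add(11515, Pow(87, Rational(1, 2))) ≈ 11524.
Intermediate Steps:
Function('O')(N) = Add(8, Mul(4, N)) (Function('O')(N) = Mul(-4, Add(-2, Mul(-1, N))) = Add(8, Mul(4, N)))
Function('q')(I) = Pow(Add(19, Mul(4, I)), Rational(1, 2)) (Function('q')(I) = Pow(Add(11, Add(8, Mul(4, I))), Rational(1, 2)) = Pow(Add(19, Mul(4, I)), Rational(1, 2)))
Add(Mul(S, -47), Function('q')(17)) = Add(Mul(-245, -47), Pow(Add(19, Mul(4, 17)), Rational(1, 2))) = Add(11515, Pow(Add(19, 68), Rational(1, 2))) = Add(11515, Pow(87, Rational(1, 2)))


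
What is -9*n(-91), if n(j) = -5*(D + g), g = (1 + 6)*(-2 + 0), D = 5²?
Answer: 495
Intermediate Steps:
D = 25
g = -14 (g = 7*(-2) = -14)
n(j) = -55 (n(j) = -5*(25 - 14) = -5*11 = -55)
-9*n(-91) = -9*(-55) = 495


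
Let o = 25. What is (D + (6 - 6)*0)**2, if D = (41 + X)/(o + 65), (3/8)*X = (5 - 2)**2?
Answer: 169/324 ≈ 0.52160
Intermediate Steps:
X = 24 (X = 8*(5 - 2)**2/3 = (8/3)*3**2 = (8/3)*9 = 24)
D = 13/18 (D = (41 + 24)/(25 + 65) = 65/90 = 65*(1/90) = 13/18 ≈ 0.72222)
(D + (6 - 6)*0)**2 = (13/18 + (6 - 6)*0)**2 = (13/18 + 0*0)**2 = (13/18 + 0)**2 = (13/18)**2 = 169/324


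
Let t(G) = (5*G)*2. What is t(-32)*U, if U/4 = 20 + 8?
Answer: -35840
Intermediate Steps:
U = 112 (U = 4*(20 + 8) = 4*28 = 112)
t(G) = 10*G
t(-32)*U = (10*(-32))*112 = -320*112 = -35840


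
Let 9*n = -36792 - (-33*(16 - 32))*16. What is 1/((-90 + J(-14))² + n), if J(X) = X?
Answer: 3/17368 ≈ 0.00017273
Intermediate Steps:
n = -15080/3 (n = (-36792 - (-33*(16 - 32))*16)/9 = (-36792 - (-33*(-16))*16)/9 = (-36792 - 528*16)/9 = (-36792 - 1*8448)/9 = (-36792 - 8448)/9 = (⅑)*(-45240) = -15080/3 ≈ -5026.7)
1/((-90 + J(-14))² + n) = 1/((-90 - 14)² - 15080/3) = 1/((-104)² - 15080/3) = 1/(10816 - 15080/3) = 1/(17368/3) = 3/17368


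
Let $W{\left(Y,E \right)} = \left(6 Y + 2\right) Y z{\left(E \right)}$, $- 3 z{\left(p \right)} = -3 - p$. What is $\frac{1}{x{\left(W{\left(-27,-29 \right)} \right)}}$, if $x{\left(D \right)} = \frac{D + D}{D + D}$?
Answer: $1$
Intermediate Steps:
$z{\left(p \right)} = 1 + \frac{p}{3}$ ($z{\left(p \right)} = - \frac{-3 - p}{3} = 1 + \frac{p}{3}$)
$W{\left(Y,E \right)} = Y \left(1 + \frac{E}{3}\right) \left(2 + 6 Y\right)$ ($W{\left(Y,E \right)} = \left(6 Y + 2\right) Y \left(1 + \frac{E}{3}\right) = \left(2 + 6 Y\right) Y \left(1 + \frac{E}{3}\right) = Y \left(2 + 6 Y\right) \left(1 + \frac{E}{3}\right) = Y \left(1 + \frac{E}{3}\right) \left(2 + 6 Y\right)$)
$x{\left(D \right)} = 1$ ($x{\left(D \right)} = \frac{2 D}{2 D} = 2 D \frac{1}{2 D} = 1$)
$\frac{1}{x{\left(W{\left(-27,-29 \right)} \right)}} = 1^{-1} = 1$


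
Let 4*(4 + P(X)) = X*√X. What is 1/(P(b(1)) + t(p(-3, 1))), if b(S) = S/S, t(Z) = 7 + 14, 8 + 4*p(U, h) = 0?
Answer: 4/69 ≈ 0.057971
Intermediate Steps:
p(U, h) = -2 (p(U, h) = -2 + (¼)*0 = -2 + 0 = -2)
t(Z) = 21
b(S) = 1
P(X) = -4 + X^(3/2)/4 (P(X) = -4 + (X*√X)/4 = -4 + X^(3/2)/4)
1/(P(b(1)) + t(p(-3, 1))) = 1/((-4 + 1^(3/2)/4) + 21) = 1/((-4 + (¼)*1) + 21) = 1/((-4 + ¼) + 21) = 1/(-15/4 + 21) = 1/(69/4) = 4/69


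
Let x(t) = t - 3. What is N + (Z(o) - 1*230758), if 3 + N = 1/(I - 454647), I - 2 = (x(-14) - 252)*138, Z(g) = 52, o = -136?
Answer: -113455072804/491767 ≈ -2.3071e+5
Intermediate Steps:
x(t) = -3 + t
I = -37120 (I = 2 + ((-3 - 14) - 252)*138 = 2 + (-17 - 252)*138 = 2 - 269*138 = 2 - 37122 = -37120)
N = -1475302/491767 (N = -3 + 1/(-37120 - 454647) = -3 + 1/(-491767) = -3 - 1/491767 = -1475302/491767 ≈ -3.0000)
N + (Z(o) - 1*230758) = -1475302/491767 + (52 - 1*230758) = -1475302/491767 + (52 - 230758) = -1475302/491767 - 230706 = -113455072804/491767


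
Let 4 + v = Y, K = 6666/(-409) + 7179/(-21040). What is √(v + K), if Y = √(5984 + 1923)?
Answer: √(-95525030859985 + 4628263795600*√7907)/2151340 ≈ 8.2633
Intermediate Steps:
Y = √7907 ≈ 88.921
K = -143188851/8605360 (K = 6666*(-1/409) + 7179*(-1/21040) = -6666/409 - 7179/21040 = -143188851/8605360 ≈ -16.639)
v = -4 + √7907 ≈ 84.921
√(v + K) = √((-4 + √7907) - 143188851/8605360) = √(-177610291/8605360 + √7907)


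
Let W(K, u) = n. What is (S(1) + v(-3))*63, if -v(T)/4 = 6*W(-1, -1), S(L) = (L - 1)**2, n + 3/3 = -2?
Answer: 4536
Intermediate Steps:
n = -3 (n = -1 - 2 = -3)
W(K, u) = -3
S(L) = (-1 + L)**2
v(T) = 72 (v(T) = -24*(-3) = -4*(-18) = 72)
(S(1) + v(-3))*63 = ((-1 + 1)**2 + 72)*63 = (0**2 + 72)*63 = (0 + 72)*63 = 72*63 = 4536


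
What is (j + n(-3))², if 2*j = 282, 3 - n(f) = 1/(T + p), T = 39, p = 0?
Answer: 31528225/1521 ≈ 20729.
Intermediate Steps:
n(f) = 116/39 (n(f) = 3 - 1/(39 + 0) = 3 - 1/39 = 116/39)
j = 141 (j = (½)*282 = 141)
(j + n(-3))² = (141 + 116/39)² = (5615/39)² = 31528225/1521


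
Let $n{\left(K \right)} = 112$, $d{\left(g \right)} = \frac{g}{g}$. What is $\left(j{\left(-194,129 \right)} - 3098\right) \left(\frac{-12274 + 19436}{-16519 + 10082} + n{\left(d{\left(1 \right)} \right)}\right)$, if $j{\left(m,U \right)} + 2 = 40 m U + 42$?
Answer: $- \frac{716707078636}{6437} \approx -1.1134 \cdot 10^{8}$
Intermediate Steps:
$d{\left(g \right)} = 1$
$j{\left(m,U \right)} = 40 + 40 U m$ ($j{\left(m,U \right)} = -2 + \left(40 m U + 42\right) = -2 + \left(40 U m + 42\right) = -2 + \left(42 + 40 U m\right) = 40 + 40 U m$)
$\left(j{\left(-194,129 \right)} - 3098\right) \left(\frac{-12274 + 19436}{-16519 + 10082} + n{\left(d{\left(1 \right)} \right)}\right) = \left(\left(40 + 40 \cdot 129 \left(-194\right)\right) - 3098\right) \left(\frac{-12274 + 19436}{-16519 + 10082} + 112\right) = \left(\left(40 - 1001040\right) - 3098\right) \left(\frac{7162}{-6437} + 112\right) = \left(-1001000 - 3098\right) \left(7162 \left(- \frac{1}{6437}\right) + 112\right) = - 1004098 \left(- \frac{7162}{6437} + 112\right) = \left(-1004098\right) \frac{713782}{6437} = - \frac{716707078636}{6437}$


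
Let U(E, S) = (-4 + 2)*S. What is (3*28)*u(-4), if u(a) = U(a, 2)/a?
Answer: 84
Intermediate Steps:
U(E, S) = -2*S
u(a) = -4/a (u(a) = (-2*2)/a = -4/a)
(3*28)*u(-4) = (3*28)*(-4/(-4)) = 84*(-4*(-1/4)) = 84*1 = 84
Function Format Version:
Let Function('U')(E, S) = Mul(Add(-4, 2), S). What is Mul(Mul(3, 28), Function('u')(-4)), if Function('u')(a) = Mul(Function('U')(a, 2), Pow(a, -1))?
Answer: 84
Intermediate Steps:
Function('U')(E, S) = Mul(-2, S)
Function('u')(a) = Mul(-4, Pow(a, -1)) (Function('u')(a) = Mul(Mul(-2, 2), Pow(a, -1)) = Mul(-4, Pow(a, -1)))
Mul(Mul(3, 28), Function('u')(-4)) = Mul(Mul(3, 28), Mul(-4, Pow(-4, -1))) = Mul(84, Mul(-4, Rational(-1, 4))) = Mul(84, 1) = 84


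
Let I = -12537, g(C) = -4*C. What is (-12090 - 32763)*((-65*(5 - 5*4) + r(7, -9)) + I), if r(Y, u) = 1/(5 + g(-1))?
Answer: 1555756207/3 ≈ 5.1859e+8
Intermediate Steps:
r(Y, u) = ⅑ (r(Y, u) = 1/(5 - 4*(-1)) = 1/(5 + 4) = 1/9 = ⅑)
(-12090 - 32763)*((-65*(5 - 5*4) + r(7, -9)) + I) = (-12090 - 32763)*((-65*(5 - 5*4) + ⅑) - 12537) = -44853*((-65*(5 - 20) + ⅑) - 12537) = -44853*((-65*(-15) + ⅑) - 12537) = -44853*((975 + ⅑) - 12537) = -44853*(8776/9 - 12537) = -44853*(-104057/9) = 1555756207/3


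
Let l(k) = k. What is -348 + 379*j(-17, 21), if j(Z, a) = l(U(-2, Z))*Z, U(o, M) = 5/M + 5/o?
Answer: 35309/2 ≈ 17655.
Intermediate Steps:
j(Z, a) = Z*(-5/2 + 5/Z) (j(Z, a) = (5/Z + 5/(-2))*Z = (5/Z + 5*(-½))*Z = (5/Z - 5/2)*Z = (-5/2 + 5/Z)*Z = Z*(-5/2 + 5/Z))
-348 + 379*j(-17, 21) = -348 + 379*(5 - 5/2*(-17)) = -348 + 379*(5 + 85/2) = -348 + 379*(95/2) = -348 + 36005/2 = 35309/2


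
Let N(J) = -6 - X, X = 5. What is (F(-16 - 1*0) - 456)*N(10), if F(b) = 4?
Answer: 4972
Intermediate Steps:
N(J) = -11 (N(J) = -6 - 1*5 = -6 - 5 = -11)
(F(-16 - 1*0) - 456)*N(10) = (4 - 456)*(-11) = -452*(-11) = 4972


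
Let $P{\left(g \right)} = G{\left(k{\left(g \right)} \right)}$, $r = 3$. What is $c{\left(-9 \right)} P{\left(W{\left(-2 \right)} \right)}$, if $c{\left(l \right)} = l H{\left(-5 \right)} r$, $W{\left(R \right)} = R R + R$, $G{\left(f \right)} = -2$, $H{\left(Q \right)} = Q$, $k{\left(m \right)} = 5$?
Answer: $-270$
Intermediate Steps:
$W{\left(R \right)} = R + R^{2}$ ($W{\left(R \right)} = R^{2} + R = R + R^{2}$)
$P{\left(g \right)} = -2$
$c{\left(l \right)} = - 15 l$ ($c{\left(l \right)} = l \left(-5\right) 3 = - 5 l 3 = - 15 l$)
$c{\left(-9 \right)} P{\left(W{\left(-2 \right)} \right)} = \left(-15\right) \left(-9\right) \left(-2\right) = 135 \left(-2\right) = -270$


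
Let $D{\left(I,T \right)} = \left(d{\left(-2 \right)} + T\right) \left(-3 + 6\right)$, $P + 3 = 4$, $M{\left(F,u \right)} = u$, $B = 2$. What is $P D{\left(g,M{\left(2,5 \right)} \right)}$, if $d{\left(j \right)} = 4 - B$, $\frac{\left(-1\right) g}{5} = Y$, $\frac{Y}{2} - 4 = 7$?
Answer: $21$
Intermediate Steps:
$Y = 22$ ($Y = 8 + 2 \cdot 7 = 8 + 14 = 22$)
$g = -110$ ($g = \left(-5\right) 22 = -110$)
$P = 1$ ($P = -3 + 4 = 1$)
$d{\left(j \right)} = 2$ ($d{\left(j \right)} = 4 - 2 = 2$)
$D{\left(I,T \right)} = 6 + 3 T$ ($D{\left(I,T \right)} = \left(2 + T\right) \left(-3 + 6\right) = \left(2 + T\right) 3 = 6 + 3 T$)
$P D{\left(g,M{\left(2,5 \right)} \right)} = 1 \left(6 + 3 \cdot 5\right) = 1 \left(6 + 15\right) = 1 \cdot 21 = 21$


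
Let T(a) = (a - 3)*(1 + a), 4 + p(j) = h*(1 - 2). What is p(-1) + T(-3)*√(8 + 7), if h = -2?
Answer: -2 + 12*√15 ≈ 44.476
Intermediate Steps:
p(j) = -2 (p(j) = -4 - 2*(1 - 2) = -4 - 2*(-1) = -4 + 2 = -2)
T(a) = (1 + a)*(-3 + a) (T(a) = (-3 + a)*(1 + a) = (1 + a)*(-3 + a))
p(-1) + T(-3)*√(8 + 7) = -2 + (-3 + (-3)² - 2*(-3))*√(8 + 7) = -2 + (-3 + 9 + 6)*√15 = -2 + 12*√15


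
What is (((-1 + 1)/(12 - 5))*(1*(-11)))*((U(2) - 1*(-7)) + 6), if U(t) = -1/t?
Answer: 0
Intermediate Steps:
(((-1 + 1)/(12 - 5))*(1*(-11)))*((U(2) - 1*(-7)) + 6) = (((-1 + 1)/(12 - 5))*(1*(-11)))*((-1/2 - 1*(-7)) + 6) = ((0/7)*(-11))*((-1*½ + 7) + 6) = ((0*(⅐))*(-11))*((-½ + 7) + 6) = (0*(-11))*(13/2 + 6) = 0*(25/2) = 0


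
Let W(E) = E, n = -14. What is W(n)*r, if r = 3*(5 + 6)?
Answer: -462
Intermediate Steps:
r = 33 (r = 3*11 = 33)
W(n)*r = -14*33 = -462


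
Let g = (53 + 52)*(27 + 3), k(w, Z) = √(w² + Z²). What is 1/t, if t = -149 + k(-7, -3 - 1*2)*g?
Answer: 149/734242799 + 3150*√74/734242799 ≈ 3.7108e-5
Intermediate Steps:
k(w, Z) = √(Z² + w²)
g = 3150 (g = 105*30 = 3150)
t = -149 + 3150*√74 (t = -149 + √((-3 - 1*2)² + (-7)²)*3150 = -149 + √((-3 - 2)² + 49)*3150 = -149 + √((-5)² + 49)*3150 = -149 + √(25 + 49)*3150 = -149 + √74*3150 = -149 + 3150*√74 ≈ 26948.)
1/t = 1/(-149 + 3150*√74)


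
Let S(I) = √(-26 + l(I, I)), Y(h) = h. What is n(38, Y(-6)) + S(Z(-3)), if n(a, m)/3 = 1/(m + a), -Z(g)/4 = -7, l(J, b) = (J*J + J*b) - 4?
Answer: 3/32 + √1538 ≈ 39.311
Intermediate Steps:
l(J, b) = -4 + J² + J*b (l(J, b) = (J² + J*b) - 4 = -4 + J² + J*b)
Z(g) = 28 (Z(g) = -4*(-7) = 28)
n(a, m) = 3/(a + m) (n(a, m) = 3/(m + a) = 3/(a + m))
S(I) = √(-30 + 2*I²) (S(I) = √(-26 + (-4 + I² + I*I)) = √(-26 + (-4 + I² + I²)) = √(-26 + (-4 + 2*I²)) = √(-30 + 2*I²))
n(38, Y(-6)) + S(Z(-3)) = 3/(38 - 6) + √(-30 + 2*28²) = 3/32 + √(-30 + 2*784) = 3*(1/32) + √(-30 + 1568) = 3/32 + √1538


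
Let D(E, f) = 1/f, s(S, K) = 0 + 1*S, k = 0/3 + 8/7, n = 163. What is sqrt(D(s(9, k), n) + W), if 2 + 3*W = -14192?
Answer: I*sqrt(1131359691)/489 ≈ 68.785*I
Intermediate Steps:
W = -14194/3 (W = -2/3 + (1/3)*(-14192) = -2/3 - 14192/3 = -14194/3 ≈ -4731.3)
k = 8/7 (k = 0*(1/3) + 8*(1/7) = 0 + 8/7 = 8/7 ≈ 1.1429)
s(S, K) = S (s(S, K) = 0 + S = S)
sqrt(D(s(9, k), n) + W) = sqrt(1/163 - 14194/3) = sqrt(-2313619/489) = I*sqrt(1131359691)/489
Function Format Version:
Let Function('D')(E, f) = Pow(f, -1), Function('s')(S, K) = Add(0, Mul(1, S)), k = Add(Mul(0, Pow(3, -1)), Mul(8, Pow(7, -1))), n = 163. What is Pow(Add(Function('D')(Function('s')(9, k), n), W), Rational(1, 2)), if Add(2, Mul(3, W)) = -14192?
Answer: Mul(Rational(1, 489), I, Pow(1131359691, Rational(1, 2))) ≈ Mul(68.785, I)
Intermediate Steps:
W = Rational(-14194, 3) (W = Add(Rational(-2, 3), Mul(Rational(1, 3), -14192)) = Add(Rational(-2, 3), Rational(-14192, 3)) = Rational(-14194, 3) ≈ -4731.3)
k = Rational(8, 7) (k = Add(Mul(0, Rational(1, 3)), Mul(8, Rational(1, 7))) = Add(0, Rational(8, 7)) = Rational(8, 7) ≈ 1.1429)
Function('s')(S, K) = S (Function('s')(S, K) = Add(0, S) = S)
Pow(Add(Function('D')(Function('s')(9, k), n), W), Rational(1, 2)) = Pow(Add(Pow(163, -1), Rational(-14194, 3)), Rational(1, 2)) = Pow(Add(Rational(1, 163), Rational(-14194, 3)), Rational(1, 2)) = Pow(Rational(-2313619, 489), Rational(1, 2)) = Mul(Rational(1, 489), I, Pow(1131359691, Rational(1, 2)))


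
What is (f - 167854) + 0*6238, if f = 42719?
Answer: -125135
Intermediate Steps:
(f - 167854) + 0*6238 = (42719 - 167854) + 0*6238 = -125135 + 0 = -125135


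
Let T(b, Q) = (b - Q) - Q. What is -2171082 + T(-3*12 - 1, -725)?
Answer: -2169669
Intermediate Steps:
T(b, Q) = b - 2*Q
-2171082 + T(-3*12 - 1, -725) = -2171082 + ((-3*12 - 1) - 2*(-725)) = -2171082 + ((-36 - 1) + 1450) = -2171082 + (-37 + 1450) = -2171082 + 1413 = -2169669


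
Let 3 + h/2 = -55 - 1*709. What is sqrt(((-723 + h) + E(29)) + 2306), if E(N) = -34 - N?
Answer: I*sqrt(14) ≈ 3.7417*I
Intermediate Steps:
h = -1534 (h = -6 + 2*(-55 - 1*709) = -6 + 2*(-55 - 709) = -6 + 2*(-764) = -6 - 1528 = -1534)
sqrt(((-723 + h) + E(29)) + 2306) = sqrt(((-723 - 1534) + (-34 - 1*29)) + 2306) = sqrt((-2257 + (-34 - 29)) + 2306) = sqrt((-2257 - 63) + 2306) = sqrt(-2320 + 2306) = sqrt(-14) = I*sqrt(14)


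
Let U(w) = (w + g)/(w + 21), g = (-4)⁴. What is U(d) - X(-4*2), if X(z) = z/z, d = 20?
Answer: 235/41 ≈ 5.7317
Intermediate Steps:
g = 256
U(w) = (256 + w)/(21 + w) (U(w) = (w + 256)/(w + 21) = (256 + w)/(21 + w))
X(z) = 1
U(d) - X(-4*2) = (256 + 20)/(21 + 20) - 1*1 = 276/41 - 1 = 235/41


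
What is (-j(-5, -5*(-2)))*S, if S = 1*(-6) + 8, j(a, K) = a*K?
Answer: 100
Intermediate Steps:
j(a, K) = K*a
S = 2 (S = -6 + 8 = 2)
(-j(-5, -5*(-2)))*S = -(-5*(-2))*(-5)*2 = -10*(-5)*2 = -1*(-50)*2 = 50*2 = 100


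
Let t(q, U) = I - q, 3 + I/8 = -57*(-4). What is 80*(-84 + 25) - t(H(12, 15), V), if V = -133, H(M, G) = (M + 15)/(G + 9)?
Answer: -52151/8 ≈ -6518.9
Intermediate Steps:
H(M, G) = (15 + M)/(9 + G)
I = 1800 (I = -24 + 8*(-57*(-4)) = -24 + 8*228 = -24 + 1824 = 1800)
t(q, U) = 1800 - q
80*(-84 + 25) - t(H(12, 15), V) = 80*(-84 + 25) - (1800 - (15 + 12)/(9 + 15)) = 80*(-59) - (1800 - 27/24) = -4720 - (1800 - 27/24) = -4720 - (1800 - 1*9/8) = -4720 - (1800 - 9/8) = -4720 - 1*14391/8 = -4720 - 14391/8 = -52151/8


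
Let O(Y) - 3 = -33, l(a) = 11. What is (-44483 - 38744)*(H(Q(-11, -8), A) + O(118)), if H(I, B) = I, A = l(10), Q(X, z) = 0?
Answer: 2496810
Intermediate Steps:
O(Y) = -30 (O(Y) = 3 - 33 = -30)
A = 11
(-44483 - 38744)*(H(Q(-11, -8), A) + O(118)) = (-44483 - 38744)*(0 - 30) = -83227*(-30) = 2496810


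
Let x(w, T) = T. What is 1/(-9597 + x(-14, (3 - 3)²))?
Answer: -1/9597 ≈ -0.00010420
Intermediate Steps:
1/(-9597 + x(-14, (3 - 3)²)) = 1/(-9597 + (3 - 3)²) = 1/(-9597 + 0²) = 1/(-9597 + 0) = 1/(-9597) = -1/9597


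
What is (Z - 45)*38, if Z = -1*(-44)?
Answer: -38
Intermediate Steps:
Z = 44
(Z - 45)*38 = (44 - 45)*38 = -1*38 = -38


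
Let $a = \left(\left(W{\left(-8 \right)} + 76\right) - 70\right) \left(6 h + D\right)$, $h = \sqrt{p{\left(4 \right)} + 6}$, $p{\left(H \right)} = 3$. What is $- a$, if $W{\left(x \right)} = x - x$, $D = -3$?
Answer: $-90$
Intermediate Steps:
$W{\left(x \right)} = 0$
$h = 3$ ($h = \sqrt{3 + 6} = \sqrt{9} = 3$)
$a = 90$ ($a = \left(\left(0 + 76\right) - 70\right) \left(6 \cdot 3 - 3\right) = \left(76 - 70\right) \left(18 - 3\right) = 6 \cdot 15 = 90$)
$- a = \left(-1\right) 90 = -90$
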